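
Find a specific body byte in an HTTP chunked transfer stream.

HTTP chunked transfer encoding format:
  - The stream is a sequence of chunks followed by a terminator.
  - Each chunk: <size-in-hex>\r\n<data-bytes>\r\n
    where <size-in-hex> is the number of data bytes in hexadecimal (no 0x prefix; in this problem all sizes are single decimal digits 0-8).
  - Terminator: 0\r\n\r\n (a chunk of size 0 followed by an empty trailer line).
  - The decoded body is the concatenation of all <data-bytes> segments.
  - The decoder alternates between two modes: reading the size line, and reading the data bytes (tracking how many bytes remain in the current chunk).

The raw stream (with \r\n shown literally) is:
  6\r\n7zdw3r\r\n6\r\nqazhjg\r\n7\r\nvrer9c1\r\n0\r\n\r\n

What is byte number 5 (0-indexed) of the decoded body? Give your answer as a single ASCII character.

Answer: r

Derivation:
Chunk 1: stream[0..1]='6' size=0x6=6, data at stream[3..9]='7zdw3r' -> body[0..6], body so far='7zdw3r'
Chunk 2: stream[11..12]='6' size=0x6=6, data at stream[14..20]='qazhjg' -> body[6..12], body so far='7zdw3rqazhjg'
Chunk 3: stream[22..23]='7' size=0x7=7, data at stream[25..32]='vrer9c1' -> body[12..19], body so far='7zdw3rqazhjgvrer9c1'
Chunk 4: stream[34..35]='0' size=0 (terminator). Final body='7zdw3rqazhjgvrer9c1' (19 bytes)
Body byte 5 = 'r'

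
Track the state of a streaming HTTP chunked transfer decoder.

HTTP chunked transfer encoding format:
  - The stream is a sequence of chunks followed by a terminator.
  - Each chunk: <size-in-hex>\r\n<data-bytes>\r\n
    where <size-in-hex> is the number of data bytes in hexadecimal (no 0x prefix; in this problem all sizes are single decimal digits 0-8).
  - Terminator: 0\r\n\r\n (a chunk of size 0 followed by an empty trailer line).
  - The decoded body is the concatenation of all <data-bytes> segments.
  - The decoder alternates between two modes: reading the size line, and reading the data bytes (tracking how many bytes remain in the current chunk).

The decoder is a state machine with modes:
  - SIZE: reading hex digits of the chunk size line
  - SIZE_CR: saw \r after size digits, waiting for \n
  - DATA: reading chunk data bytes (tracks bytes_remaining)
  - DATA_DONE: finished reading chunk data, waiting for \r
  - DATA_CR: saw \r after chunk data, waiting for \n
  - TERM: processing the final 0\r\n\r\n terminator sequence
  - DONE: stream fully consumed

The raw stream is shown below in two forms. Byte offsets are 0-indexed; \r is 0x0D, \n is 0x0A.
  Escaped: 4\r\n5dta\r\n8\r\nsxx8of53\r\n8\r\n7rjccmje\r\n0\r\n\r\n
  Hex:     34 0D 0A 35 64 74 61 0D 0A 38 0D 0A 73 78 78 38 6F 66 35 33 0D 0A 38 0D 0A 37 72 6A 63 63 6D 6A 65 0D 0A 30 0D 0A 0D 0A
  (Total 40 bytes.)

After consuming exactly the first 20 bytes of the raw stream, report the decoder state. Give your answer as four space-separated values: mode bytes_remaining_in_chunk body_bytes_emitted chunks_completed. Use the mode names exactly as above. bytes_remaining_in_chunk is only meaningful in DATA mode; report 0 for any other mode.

Answer: DATA_DONE 0 12 1

Derivation:
Byte 0 = '4': mode=SIZE remaining=0 emitted=0 chunks_done=0
Byte 1 = 0x0D: mode=SIZE_CR remaining=0 emitted=0 chunks_done=0
Byte 2 = 0x0A: mode=DATA remaining=4 emitted=0 chunks_done=0
Byte 3 = '5': mode=DATA remaining=3 emitted=1 chunks_done=0
Byte 4 = 'd': mode=DATA remaining=2 emitted=2 chunks_done=0
Byte 5 = 't': mode=DATA remaining=1 emitted=3 chunks_done=0
Byte 6 = 'a': mode=DATA_DONE remaining=0 emitted=4 chunks_done=0
Byte 7 = 0x0D: mode=DATA_CR remaining=0 emitted=4 chunks_done=0
Byte 8 = 0x0A: mode=SIZE remaining=0 emitted=4 chunks_done=1
Byte 9 = '8': mode=SIZE remaining=0 emitted=4 chunks_done=1
Byte 10 = 0x0D: mode=SIZE_CR remaining=0 emitted=4 chunks_done=1
Byte 11 = 0x0A: mode=DATA remaining=8 emitted=4 chunks_done=1
Byte 12 = 's': mode=DATA remaining=7 emitted=5 chunks_done=1
Byte 13 = 'x': mode=DATA remaining=6 emitted=6 chunks_done=1
Byte 14 = 'x': mode=DATA remaining=5 emitted=7 chunks_done=1
Byte 15 = '8': mode=DATA remaining=4 emitted=8 chunks_done=1
Byte 16 = 'o': mode=DATA remaining=3 emitted=9 chunks_done=1
Byte 17 = 'f': mode=DATA remaining=2 emitted=10 chunks_done=1
Byte 18 = '5': mode=DATA remaining=1 emitted=11 chunks_done=1
Byte 19 = '3': mode=DATA_DONE remaining=0 emitted=12 chunks_done=1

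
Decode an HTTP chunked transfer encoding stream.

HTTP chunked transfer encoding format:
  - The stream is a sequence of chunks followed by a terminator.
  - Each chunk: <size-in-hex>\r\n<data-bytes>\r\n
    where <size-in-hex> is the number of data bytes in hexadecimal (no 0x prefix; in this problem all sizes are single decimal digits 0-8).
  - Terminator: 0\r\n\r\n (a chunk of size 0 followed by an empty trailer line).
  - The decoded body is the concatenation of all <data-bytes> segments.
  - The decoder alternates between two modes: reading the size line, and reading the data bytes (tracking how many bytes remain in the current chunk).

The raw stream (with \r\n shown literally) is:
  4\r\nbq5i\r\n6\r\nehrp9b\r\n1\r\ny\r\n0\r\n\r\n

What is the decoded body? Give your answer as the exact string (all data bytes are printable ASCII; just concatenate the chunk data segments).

Answer: bq5iehrp9by

Derivation:
Chunk 1: stream[0..1]='4' size=0x4=4, data at stream[3..7]='bq5i' -> body[0..4], body so far='bq5i'
Chunk 2: stream[9..10]='6' size=0x6=6, data at stream[12..18]='ehrp9b' -> body[4..10], body so far='bq5iehrp9b'
Chunk 3: stream[20..21]='1' size=0x1=1, data at stream[23..24]='y' -> body[10..11], body so far='bq5iehrp9by'
Chunk 4: stream[26..27]='0' size=0 (terminator). Final body='bq5iehrp9by' (11 bytes)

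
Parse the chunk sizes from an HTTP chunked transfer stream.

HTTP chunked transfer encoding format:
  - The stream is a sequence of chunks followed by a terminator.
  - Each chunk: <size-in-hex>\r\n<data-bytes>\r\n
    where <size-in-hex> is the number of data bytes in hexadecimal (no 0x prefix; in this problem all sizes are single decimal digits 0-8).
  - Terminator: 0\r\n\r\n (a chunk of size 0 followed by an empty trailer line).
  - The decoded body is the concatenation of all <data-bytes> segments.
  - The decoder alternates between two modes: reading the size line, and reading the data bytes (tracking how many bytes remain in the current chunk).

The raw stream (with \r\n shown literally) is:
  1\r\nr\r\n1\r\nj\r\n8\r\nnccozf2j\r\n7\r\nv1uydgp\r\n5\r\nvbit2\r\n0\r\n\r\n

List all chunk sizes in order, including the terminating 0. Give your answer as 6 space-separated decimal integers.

Answer: 1 1 8 7 5 0

Derivation:
Chunk 1: stream[0..1]='1' size=0x1=1, data at stream[3..4]='r' -> body[0..1], body so far='r'
Chunk 2: stream[6..7]='1' size=0x1=1, data at stream[9..10]='j' -> body[1..2], body so far='rj'
Chunk 3: stream[12..13]='8' size=0x8=8, data at stream[15..23]='nccozf2j' -> body[2..10], body so far='rjnccozf2j'
Chunk 4: stream[25..26]='7' size=0x7=7, data at stream[28..35]='v1uydgp' -> body[10..17], body so far='rjnccozf2jv1uydgp'
Chunk 5: stream[37..38]='5' size=0x5=5, data at stream[40..45]='vbit2' -> body[17..22], body so far='rjnccozf2jv1uydgpvbit2'
Chunk 6: stream[47..48]='0' size=0 (terminator). Final body='rjnccozf2jv1uydgpvbit2' (22 bytes)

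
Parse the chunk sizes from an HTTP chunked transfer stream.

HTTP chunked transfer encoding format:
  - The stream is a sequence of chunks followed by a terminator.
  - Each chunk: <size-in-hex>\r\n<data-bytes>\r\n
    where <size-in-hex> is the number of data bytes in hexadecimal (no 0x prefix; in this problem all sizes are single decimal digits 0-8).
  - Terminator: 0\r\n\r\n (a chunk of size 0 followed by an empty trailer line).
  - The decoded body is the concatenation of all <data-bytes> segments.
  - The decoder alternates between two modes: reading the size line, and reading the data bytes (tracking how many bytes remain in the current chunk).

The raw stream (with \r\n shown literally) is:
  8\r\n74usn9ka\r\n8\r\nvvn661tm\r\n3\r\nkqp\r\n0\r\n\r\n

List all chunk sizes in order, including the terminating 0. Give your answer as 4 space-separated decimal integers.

Chunk 1: stream[0..1]='8' size=0x8=8, data at stream[3..11]='74usn9ka' -> body[0..8], body so far='74usn9ka'
Chunk 2: stream[13..14]='8' size=0x8=8, data at stream[16..24]='vvn661tm' -> body[8..16], body so far='74usn9kavvn661tm'
Chunk 3: stream[26..27]='3' size=0x3=3, data at stream[29..32]='kqp' -> body[16..19], body so far='74usn9kavvn661tmkqp'
Chunk 4: stream[34..35]='0' size=0 (terminator). Final body='74usn9kavvn661tmkqp' (19 bytes)

Answer: 8 8 3 0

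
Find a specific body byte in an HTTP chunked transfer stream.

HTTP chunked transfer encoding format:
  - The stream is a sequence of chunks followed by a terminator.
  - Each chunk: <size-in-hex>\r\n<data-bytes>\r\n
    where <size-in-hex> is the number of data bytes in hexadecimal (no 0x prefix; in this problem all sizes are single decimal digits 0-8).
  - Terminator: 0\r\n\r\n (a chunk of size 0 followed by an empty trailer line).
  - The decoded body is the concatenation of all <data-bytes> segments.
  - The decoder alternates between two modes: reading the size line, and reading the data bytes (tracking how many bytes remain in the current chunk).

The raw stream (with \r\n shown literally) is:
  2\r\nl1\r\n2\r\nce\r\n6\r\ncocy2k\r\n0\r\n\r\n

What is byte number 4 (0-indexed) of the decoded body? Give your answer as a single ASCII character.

Chunk 1: stream[0..1]='2' size=0x2=2, data at stream[3..5]='l1' -> body[0..2], body so far='l1'
Chunk 2: stream[7..8]='2' size=0x2=2, data at stream[10..12]='ce' -> body[2..4], body so far='l1ce'
Chunk 3: stream[14..15]='6' size=0x6=6, data at stream[17..23]='cocy2k' -> body[4..10], body so far='l1cecocy2k'
Chunk 4: stream[25..26]='0' size=0 (terminator). Final body='l1cecocy2k' (10 bytes)
Body byte 4 = 'c'

Answer: c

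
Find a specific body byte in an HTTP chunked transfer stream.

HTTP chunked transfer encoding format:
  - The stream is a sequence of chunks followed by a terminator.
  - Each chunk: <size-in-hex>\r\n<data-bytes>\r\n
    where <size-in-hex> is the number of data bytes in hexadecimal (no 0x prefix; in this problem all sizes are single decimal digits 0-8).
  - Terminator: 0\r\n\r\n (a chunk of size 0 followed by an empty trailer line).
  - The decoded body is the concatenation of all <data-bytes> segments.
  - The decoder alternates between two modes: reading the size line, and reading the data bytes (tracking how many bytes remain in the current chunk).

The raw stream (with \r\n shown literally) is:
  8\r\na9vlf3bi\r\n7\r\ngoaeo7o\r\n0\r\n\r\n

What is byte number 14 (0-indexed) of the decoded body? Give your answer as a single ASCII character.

Answer: o

Derivation:
Chunk 1: stream[0..1]='8' size=0x8=8, data at stream[3..11]='a9vlf3bi' -> body[0..8], body so far='a9vlf3bi'
Chunk 2: stream[13..14]='7' size=0x7=7, data at stream[16..23]='goaeo7o' -> body[8..15], body so far='a9vlf3bigoaeo7o'
Chunk 3: stream[25..26]='0' size=0 (terminator). Final body='a9vlf3bigoaeo7o' (15 bytes)
Body byte 14 = 'o'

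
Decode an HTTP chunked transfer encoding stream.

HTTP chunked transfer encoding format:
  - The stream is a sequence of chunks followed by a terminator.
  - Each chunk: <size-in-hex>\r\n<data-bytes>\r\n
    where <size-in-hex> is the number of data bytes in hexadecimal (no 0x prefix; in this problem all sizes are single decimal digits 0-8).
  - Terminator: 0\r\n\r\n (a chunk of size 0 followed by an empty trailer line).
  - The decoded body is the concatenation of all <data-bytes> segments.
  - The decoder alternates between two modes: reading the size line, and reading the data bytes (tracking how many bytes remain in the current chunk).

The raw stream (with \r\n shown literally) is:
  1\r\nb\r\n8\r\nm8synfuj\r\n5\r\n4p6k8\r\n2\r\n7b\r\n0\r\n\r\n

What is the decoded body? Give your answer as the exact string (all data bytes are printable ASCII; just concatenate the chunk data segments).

Chunk 1: stream[0..1]='1' size=0x1=1, data at stream[3..4]='b' -> body[0..1], body so far='b'
Chunk 2: stream[6..7]='8' size=0x8=8, data at stream[9..17]='m8synfuj' -> body[1..9], body so far='bm8synfuj'
Chunk 3: stream[19..20]='5' size=0x5=5, data at stream[22..27]='4p6k8' -> body[9..14], body so far='bm8synfuj4p6k8'
Chunk 4: stream[29..30]='2' size=0x2=2, data at stream[32..34]='7b' -> body[14..16], body so far='bm8synfuj4p6k87b'
Chunk 5: stream[36..37]='0' size=0 (terminator). Final body='bm8synfuj4p6k87b' (16 bytes)

Answer: bm8synfuj4p6k87b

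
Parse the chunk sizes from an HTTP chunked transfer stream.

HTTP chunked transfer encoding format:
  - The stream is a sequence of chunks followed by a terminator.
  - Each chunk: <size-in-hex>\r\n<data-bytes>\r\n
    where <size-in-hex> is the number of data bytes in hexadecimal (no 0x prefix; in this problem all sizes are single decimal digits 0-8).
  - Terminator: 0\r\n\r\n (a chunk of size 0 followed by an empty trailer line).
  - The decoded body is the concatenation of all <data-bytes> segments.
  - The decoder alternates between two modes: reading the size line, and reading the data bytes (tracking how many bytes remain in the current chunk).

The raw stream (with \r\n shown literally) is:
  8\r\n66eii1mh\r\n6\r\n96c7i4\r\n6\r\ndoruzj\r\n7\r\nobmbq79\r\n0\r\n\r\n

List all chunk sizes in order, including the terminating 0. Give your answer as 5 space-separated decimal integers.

Answer: 8 6 6 7 0

Derivation:
Chunk 1: stream[0..1]='8' size=0x8=8, data at stream[3..11]='66eii1mh' -> body[0..8], body so far='66eii1mh'
Chunk 2: stream[13..14]='6' size=0x6=6, data at stream[16..22]='96c7i4' -> body[8..14], body so far='66eii1mh96c7i4'
Chunk 3: stream[24..25]='6' size=0x6=6, data at stream[27..33]='doruzj' -> body[14..20], body so far='66eii1mh96c7i4doruzj'
Chunk 4: stream[35..36]='7' size=0x7=7, data at stream[38..45]='obmbq79' -> body[20..27], body so far='66eii1mh96c7i4doruzjobmbq79'
Chunk 5: stream[47..48]='0' size=0 (terminator). Final body='66eii1mh96c7i4doruzjobmbq79' (27 bytes)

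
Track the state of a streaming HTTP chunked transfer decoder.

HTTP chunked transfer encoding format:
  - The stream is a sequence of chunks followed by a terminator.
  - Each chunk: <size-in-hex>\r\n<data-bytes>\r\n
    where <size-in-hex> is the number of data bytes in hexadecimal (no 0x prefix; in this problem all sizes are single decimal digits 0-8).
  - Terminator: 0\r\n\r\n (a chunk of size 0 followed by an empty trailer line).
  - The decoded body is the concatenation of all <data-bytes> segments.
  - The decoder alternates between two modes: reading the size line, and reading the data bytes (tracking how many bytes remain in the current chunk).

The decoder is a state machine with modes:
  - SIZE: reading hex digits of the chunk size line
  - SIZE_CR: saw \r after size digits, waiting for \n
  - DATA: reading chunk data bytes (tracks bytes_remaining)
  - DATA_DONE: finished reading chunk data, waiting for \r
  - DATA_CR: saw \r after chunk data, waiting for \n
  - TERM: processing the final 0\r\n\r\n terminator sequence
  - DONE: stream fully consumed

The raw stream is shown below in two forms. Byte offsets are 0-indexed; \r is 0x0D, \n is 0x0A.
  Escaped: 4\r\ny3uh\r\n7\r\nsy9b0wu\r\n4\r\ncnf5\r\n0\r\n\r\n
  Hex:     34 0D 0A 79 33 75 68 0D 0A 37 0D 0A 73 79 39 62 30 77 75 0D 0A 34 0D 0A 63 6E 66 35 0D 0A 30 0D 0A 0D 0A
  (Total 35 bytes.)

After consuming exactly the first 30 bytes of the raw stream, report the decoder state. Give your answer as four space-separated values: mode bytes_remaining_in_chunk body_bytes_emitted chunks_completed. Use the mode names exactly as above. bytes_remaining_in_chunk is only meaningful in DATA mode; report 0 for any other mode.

Answer: SIZE 0 15 3

Derivation:
Byte 0 = '4': mode=SIZE remaining=0 emitted=0 chunks_done=0
Byte 1 = 0x0D: mode=SIZE_CR remaining=0 emitted=0 chunks_done=0
Byte 2 = 0x0A: mode=DATA remaining=4 emitted=0 chunks_done=0
Byte 3 = 'y': mode=DATA remaining=3 emitted=1 chunks_done=0
Byte 4 = '3': mode=DATA remaining=2 emitted=2 chunks_done=0
Byte 5 = 'u': mode=DATA remaining=1 emitted=3 chunks_done=0
Byte 6 = 'h': mode=DATA_DONE remaining=0 emitted=4 chunks_done=0
Byte 7 = 0x0D: mode=DATA_CR remaining=0 emitted=4 chunks_done=0
Byte 8 = 0x0A: mode=SIZE remaining=0 emitted=4 chunks_done=1
Byte 9 = '7': mode=SIZE remaining=0 emitted=4 chunks_done=1
Byte 10 = 0x0D: mode=SIZE_CR remaining=0 emitted=4 chunks_done=1
Byte 11 = 0x0A: mode=DATA remaining=7 emitted=4 chunks_done=1
Byte 12 = 's': mode=DATA remaining=6 emitted=5 chunks_done=1
Byte 13 = 'y': mode=DATA remaining=5 emitted=6 chunks_done=1
Byte 14 = '9': mode=DATA remaining=4 emitted=7 chunks_done=1
Byte 15 = 'b': mode=DATA remaining=3 emitted=8 chunks_done=1
Byte 16 = '0': mode=DATA remaining=2 emitted=9 chunks_done=1
Byte 17 = 'w': mode=DATA remaining=1 emitted=10 chunks_done=1
Byte 18 = 'u': mode=DATA_DONE remaining=0 emitted=11 chunks_done=1
Byte 19 = 0x0D: mode=DATA_CR remaining=0 emitted=11 chunks_done=1
Byte 20 = 0x0A: mode=SIZE remaining=0 emitted=11 chunks_done=2
Byte 21 = '4': mode=SIZE remaining=0 emitted=11 chunks_done=2
Byte 22 = 0x0D: mode=SIZE_CR remaining=0 emitted=11 chunks_done=2
Byte 23 = 0x0A: mode=DATA remaining=4 emitted=11 chunks_done=2
Byte 24 = 'c': mode=DATA remaining=3 emitted=12 chunks_done=2
Byte 25 = 'n': mode=DATA remaining=2 emitted=13 chunks_done=2
Byte 26 = 'f': mode=DATA remaining=1 emitted=14 chunks_done=2
Byte 27 = '5': mode=DATA_DONE remaining=0 emitted=15 chunks_done=2
Byte 28 = 0x0D: mode=DATA_CR remaining=0 emitted=15 chunks_done=2
Byte 29 = 0x0A: mode=SIZE remaining=0 emitted=15 chunks_done=3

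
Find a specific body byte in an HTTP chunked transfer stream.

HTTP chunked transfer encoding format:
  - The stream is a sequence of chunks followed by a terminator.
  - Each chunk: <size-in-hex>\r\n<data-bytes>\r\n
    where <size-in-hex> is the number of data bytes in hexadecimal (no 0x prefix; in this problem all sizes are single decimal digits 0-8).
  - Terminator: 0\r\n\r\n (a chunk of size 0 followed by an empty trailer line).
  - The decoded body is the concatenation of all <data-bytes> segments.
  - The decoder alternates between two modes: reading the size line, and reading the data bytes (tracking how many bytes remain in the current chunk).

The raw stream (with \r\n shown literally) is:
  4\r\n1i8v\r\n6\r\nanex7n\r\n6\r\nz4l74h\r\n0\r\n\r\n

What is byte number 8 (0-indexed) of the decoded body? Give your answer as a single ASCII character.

Answer: 7

Derivation:
Chunk 1: stream[0..1]='4' size=0x4=4, data at stream[3..7]='1i8v' -> body[0..4], body so far='1i8v'
Chunk 2: stream[9..10]='6' size=0x6=6, data at stream[12..18]='anex7n' -> body[4..10], body so far='1i8vanex7n'
Chunk 3: stream[20..21]='6' size=0x6=6, data at stream[23..29]='z4l74h' -> body[10..16], body so far='1i8vanex7nz4l74h'
Chunk 4: stream[31..32]='0' size=0 (terminator). Final body='1i8vanex7nz4l74h' (16 bytes)
Body byte 8 = '7'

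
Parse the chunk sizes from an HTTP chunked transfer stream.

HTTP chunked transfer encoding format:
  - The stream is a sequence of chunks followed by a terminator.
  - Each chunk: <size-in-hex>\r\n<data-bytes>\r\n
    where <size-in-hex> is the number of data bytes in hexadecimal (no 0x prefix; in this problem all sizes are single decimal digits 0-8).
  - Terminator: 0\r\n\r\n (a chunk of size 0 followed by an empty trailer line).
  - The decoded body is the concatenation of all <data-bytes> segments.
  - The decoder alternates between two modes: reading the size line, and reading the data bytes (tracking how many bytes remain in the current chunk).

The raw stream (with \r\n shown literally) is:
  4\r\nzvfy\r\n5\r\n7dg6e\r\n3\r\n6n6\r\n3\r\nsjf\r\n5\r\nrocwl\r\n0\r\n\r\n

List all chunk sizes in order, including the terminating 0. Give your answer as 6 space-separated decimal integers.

Chunk 1: stream[0..1]='4' size=0x4=4, data at stream[3..7]='zvfy' -> body[0..4], body so far='zvfy'
Chunk 2: stream[9..10]='5' size=0x5=5, data at stream[12..17]='7dg6e' -> body[4..9], body so far='zvfy7dg6e'
Chunk 3: stream[19..20]='3' size=0x3=3, data at stream[22..25]='6n6' -> body[9..12], body so far='zvfy7dg6e6n6'
Chunk 4: stream[27..28]='3' size=0x3=3, data at stream[30..33]='sjf' -> body[12..15], body so far='zvfy7dg6e6n6sjf'
Chunk 5: stream[35..36]='5' size=0x5=5, data at stream[38..43]='rocwl' -> body[15..20], body so far='zvfy7dg6e6n6sjfrocwl'
Chunk 6: stream[45..46]='0' size=0 (terminator). Final body='zvfy7dg6e6n6sjfrocwl' (20 bytes)

Answer: 4 5 3 3 5 0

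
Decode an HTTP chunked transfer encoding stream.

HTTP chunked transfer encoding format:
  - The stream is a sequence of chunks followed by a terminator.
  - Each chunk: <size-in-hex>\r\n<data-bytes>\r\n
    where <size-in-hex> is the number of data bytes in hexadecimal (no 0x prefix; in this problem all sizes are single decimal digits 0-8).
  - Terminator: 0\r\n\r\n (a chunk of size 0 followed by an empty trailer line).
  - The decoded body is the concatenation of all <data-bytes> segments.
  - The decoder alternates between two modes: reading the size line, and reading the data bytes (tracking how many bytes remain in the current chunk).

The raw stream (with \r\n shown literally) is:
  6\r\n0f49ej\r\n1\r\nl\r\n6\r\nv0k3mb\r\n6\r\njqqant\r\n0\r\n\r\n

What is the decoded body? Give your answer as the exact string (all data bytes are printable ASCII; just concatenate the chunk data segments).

Chunk 1: stream[0..1]='6' size=0x6=6, data at stream[3..9]='0f49ej' -> body[0..6], body so far='0f49ej'
Chunk 2: stream[11..12]='1' size=0x1=1, data at stream[14..15]='l' -> body[6..7], body so far='0f49ejl'
Chunk 3: stream[17..18]='6' size=0x6=6, data at stream[20..26]='v0k3mb' -> body[7..13], body so far='0f49ejlv0k3mb'
Chunk 4: stream[28..29]='6' size=0x6=6, data at stream[31..37]='jqqant' -> body[13..19], body so far='0f49ejlv0k3mbjqqant'
Chunk 5: stream[39..40]='0' size=0 (terminator). Final body='0f49ejlv0k3mbjqqant' (19 bytes)

Answer: 0f49ejlv0k3mbjqqant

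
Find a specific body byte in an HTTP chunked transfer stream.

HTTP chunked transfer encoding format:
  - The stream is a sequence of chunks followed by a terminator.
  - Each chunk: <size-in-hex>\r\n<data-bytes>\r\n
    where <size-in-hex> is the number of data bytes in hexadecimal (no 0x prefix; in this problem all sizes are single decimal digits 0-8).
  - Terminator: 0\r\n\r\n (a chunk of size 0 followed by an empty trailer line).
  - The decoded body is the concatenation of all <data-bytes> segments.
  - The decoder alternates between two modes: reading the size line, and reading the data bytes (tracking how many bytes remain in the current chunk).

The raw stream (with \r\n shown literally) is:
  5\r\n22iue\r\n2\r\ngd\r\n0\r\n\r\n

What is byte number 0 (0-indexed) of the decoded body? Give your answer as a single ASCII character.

Chunk 1: stream[0..1]='5' size=0x5=5, data at stream[3..8]='22iue' -> body[0..5], body so far='22iue'
Chunk 2: stream[10..11]='2' size=0x2=2, data at stream[13..15]='gd' -> body[5..7], body so far='22iuegd'
Chunk 3: stream[17..18]='0' size=0 (terminator). Final body='22iuegd' (7 bytes)
Body byte 0 = '2'

Answer: 2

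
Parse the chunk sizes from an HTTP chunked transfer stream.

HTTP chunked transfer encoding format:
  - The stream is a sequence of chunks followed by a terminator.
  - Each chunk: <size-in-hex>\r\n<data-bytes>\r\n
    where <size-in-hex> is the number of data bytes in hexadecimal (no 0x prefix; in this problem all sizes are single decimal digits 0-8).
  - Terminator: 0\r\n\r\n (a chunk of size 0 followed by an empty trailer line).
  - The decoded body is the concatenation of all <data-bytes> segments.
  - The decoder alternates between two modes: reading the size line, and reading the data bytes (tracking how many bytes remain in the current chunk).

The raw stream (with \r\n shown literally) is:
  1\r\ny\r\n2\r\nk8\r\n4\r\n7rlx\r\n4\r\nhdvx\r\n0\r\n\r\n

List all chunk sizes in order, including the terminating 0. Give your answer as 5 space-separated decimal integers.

Answer: 1 2 4 4 0

Derivation:
Chunk 1: stream[0..1]='1' size=0x1=1, data at stream[3..4]='y' -> body[0..1], body so far='y'
Chunk 2: stream[6..7]='2' size=0x2=2, data at stream[9..11]='k8' -> body[1..3], body so far='yk8'
Chunk 3: stream[13..14]='4' size=0x4=4, data at stream[16..20]='7rlx' -> body[3..7], body so far='yk87rlx'
Chunk 4: stream[22..23]='4' size=0x4=4, data at stream[25..29]='hdvx' -> body[7..11], body so far='yk87rlxhdvx'
Chunk 5: stream[31..32]='0' size=0 (terminator). Final body='yk87rlxhdvx' (11 bytes)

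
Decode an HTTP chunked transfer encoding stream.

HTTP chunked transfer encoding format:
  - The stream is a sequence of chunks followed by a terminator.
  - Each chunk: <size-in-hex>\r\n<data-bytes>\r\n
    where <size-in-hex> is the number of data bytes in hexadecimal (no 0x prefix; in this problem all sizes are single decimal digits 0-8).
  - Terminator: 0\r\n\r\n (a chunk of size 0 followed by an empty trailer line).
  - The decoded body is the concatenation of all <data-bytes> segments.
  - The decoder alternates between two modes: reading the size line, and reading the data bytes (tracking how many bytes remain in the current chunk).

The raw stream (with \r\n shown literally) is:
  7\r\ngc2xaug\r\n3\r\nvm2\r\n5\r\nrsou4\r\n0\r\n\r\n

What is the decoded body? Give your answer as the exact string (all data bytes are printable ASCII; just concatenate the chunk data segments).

Chunk 1: stream[0..1]='7' size=0x7=7, data at stream[3..10]='gc2xaug' -> body[0..7], body so far='gc2xaug'
Chunk 2: stream[12..13]='3' size=0x3=3, data at stream[15..18]='vm2' -> body[7..10], body so far='gc2xaugvm2'
Chunk 3: stream[20..21]='5' size=0x5=5, data at stream[23..28]='rsou4' -> body[10..15], body so far='gc2xaugvm2rsou4'
Chunk 4: stream[30..31]='0' size=0 (terminator). Final body='gc2xaugvm2rsou4' (15 bytes)

Answer: gc2xaugvm2rsou4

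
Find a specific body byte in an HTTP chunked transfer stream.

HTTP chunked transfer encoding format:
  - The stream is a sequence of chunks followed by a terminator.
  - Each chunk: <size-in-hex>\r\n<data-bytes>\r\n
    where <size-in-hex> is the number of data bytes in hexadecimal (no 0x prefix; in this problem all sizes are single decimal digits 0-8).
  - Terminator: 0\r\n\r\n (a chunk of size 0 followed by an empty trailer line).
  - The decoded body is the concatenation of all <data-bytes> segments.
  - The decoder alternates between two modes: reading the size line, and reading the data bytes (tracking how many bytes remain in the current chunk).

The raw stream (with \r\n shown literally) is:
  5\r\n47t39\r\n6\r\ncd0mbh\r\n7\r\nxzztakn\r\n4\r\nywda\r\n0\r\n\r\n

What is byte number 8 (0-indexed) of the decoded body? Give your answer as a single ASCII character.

Answer: m

Derivation:
Chunk 1: stream[0..1]='5' size=0x5=5, data at stream[3..8]='47t39' -> body[0..5], body so far='47t39'
Chunk 2: stream[10..11]='6' size=0x6=6, data at stream[13..19]='cd0mbh' -> body[5..11], body so far='47t39cd0mbh'
Chunk 3: stream[21..22]='7' size=0x7=7, data at stream[24..31]='xzztakn' -> body[11..18], body so far='47t39cd0mbhxzztakn'
Chunk 4: stream[33..34]='4' size=0x4=4, data at stream[36..40]='ywda' -> body[18..22], body so far='47t39cd0mbhxzztaknywda'
Chunk 5: stream[42..43]='0' size=0 (terminator). Final body='47t39cd0mbhxzztaknywda' (22 bytes)
Body byte 8 = 'm'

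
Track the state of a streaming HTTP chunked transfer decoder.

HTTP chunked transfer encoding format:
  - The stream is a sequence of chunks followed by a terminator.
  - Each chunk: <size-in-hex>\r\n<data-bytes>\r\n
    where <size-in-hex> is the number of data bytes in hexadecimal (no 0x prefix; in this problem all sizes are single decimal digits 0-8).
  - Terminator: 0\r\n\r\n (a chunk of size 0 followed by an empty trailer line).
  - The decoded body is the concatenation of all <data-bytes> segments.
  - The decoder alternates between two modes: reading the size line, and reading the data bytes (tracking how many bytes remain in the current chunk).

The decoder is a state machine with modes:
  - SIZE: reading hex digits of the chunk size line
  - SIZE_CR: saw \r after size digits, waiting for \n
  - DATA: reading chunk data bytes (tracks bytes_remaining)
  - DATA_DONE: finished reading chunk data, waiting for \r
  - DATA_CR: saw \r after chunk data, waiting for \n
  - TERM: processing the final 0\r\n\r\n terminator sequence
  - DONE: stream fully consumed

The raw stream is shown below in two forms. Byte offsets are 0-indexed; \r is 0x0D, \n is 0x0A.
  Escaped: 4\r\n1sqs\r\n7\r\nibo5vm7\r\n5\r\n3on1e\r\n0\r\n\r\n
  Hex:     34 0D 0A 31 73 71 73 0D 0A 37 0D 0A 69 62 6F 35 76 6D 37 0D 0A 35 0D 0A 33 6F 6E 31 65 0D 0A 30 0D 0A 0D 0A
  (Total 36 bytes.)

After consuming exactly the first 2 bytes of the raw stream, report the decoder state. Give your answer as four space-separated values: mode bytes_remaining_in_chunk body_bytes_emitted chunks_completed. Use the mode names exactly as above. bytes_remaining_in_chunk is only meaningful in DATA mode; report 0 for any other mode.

Byte 0 = '4': mode=SIZE remaining=0 emitted=0 chunks_done=0
Byte 1 = 0x0D: mode=SIZE_CR remaining=0 emitted=0 chunks_done=0

Answer: SIZE_CR 0 0 0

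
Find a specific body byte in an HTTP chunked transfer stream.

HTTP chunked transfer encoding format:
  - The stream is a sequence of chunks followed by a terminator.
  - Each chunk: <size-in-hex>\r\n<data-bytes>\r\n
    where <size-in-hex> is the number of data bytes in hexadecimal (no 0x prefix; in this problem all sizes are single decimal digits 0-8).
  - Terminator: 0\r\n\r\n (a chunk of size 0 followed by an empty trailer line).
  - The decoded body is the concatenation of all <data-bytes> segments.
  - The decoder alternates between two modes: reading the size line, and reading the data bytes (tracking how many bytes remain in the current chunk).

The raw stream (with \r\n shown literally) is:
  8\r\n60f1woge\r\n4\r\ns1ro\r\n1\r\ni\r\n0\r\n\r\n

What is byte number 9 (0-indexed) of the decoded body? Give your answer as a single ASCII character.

Answer: 1

Derivation:
Chunk 1: stream[0..1]='8' size=0x8=8, data at stream[3..11]='60f1woge' -> body[0..8], body so far='60f1woge'
Chunk 2: stream[13..14]='4' size=0x4=4, data at stream[16..20]='s1ro' -> body[8..12], body so far='60f1woges1ro'
Chunk 3: stream[22..23]='1' size=0x1=1, data at stream[25..26]='i' -> body[12..13], body so far='60f1woges1roi'
Chunk 4: stream[28..29]='0' size=0 (terminator). Final body='60f1woges1roi' (13 bytes)
Body byte 9 = '1'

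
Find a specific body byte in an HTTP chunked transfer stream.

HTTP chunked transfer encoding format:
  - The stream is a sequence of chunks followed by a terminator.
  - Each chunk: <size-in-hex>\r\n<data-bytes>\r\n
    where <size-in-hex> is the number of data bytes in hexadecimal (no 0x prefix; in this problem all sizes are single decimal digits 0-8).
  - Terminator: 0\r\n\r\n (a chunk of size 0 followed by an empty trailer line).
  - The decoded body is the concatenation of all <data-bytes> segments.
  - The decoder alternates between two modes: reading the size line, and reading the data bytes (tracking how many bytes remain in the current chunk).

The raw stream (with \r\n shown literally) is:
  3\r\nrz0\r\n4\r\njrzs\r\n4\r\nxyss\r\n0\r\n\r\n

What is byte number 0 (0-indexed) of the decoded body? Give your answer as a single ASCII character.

Answer: r

Derivation:
Chunk 1: stream[0..1]='3' size=0x3=3, data at stream[3..6]='rz0' -> body[0..3], body so far='rz0'
Chunk 2: stream[8..9]='4' size=0x4=4, data at stream[11..15]='jrzs' -> body[3..7], body so far='rz0jrzs'
Chunk 3: stream[17..18]='4' size=0x4=4, data at stream[20..24]='xyss' -> body[7..11], body so far='rz0jrzsxyss'
Chunk 4: stream[26..27]='0' size=0 (terminator). Final body='rz0jrzsxyss' (11 bytes)
Body byte 0 = 'r'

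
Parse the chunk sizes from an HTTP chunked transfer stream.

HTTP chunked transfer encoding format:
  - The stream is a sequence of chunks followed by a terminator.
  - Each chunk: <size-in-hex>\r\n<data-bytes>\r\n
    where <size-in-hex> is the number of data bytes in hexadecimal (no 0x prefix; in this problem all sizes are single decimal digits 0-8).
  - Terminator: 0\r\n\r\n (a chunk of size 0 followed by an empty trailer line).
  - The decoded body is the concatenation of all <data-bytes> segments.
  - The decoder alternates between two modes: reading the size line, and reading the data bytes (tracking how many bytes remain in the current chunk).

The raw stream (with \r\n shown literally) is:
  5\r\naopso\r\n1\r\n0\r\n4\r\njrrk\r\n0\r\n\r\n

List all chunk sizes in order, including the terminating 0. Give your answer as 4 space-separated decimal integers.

Answer: 5 1 4 0

Derivation:
Chunk 1: stream[0..1]='5' size=0x5=5, data at stream[3..8]='aopso' -> body[0..5], body so far='aopso'
Chunk 2: stream[10..11]='1' size=0x1=1, data at stream[13..14]='0' -> body[5..6], body so far='aopso0'
Chunk 3: stream[16..17]='4' size=0x4=4, data at stream[19..23]='jrrk' -> body[6..10], body so far='aopso0jrrk'
Chunk 4: stream[25..26]='0' size=0 (terminator). Final body='aopso0jrrk' (10 bytes)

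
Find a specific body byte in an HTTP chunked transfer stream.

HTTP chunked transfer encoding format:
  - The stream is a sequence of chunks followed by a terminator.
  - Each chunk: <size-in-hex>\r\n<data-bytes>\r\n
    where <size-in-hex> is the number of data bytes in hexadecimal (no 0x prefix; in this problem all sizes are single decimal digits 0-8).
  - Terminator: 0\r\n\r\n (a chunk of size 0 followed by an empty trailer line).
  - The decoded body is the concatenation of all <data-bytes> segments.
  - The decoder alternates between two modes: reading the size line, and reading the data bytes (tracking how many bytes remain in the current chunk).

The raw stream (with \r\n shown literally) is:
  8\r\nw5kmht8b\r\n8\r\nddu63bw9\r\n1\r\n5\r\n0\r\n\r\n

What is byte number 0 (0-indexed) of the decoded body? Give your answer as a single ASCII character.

Chunk 1: stream[0..1]='8' size=0x8=8, data at stream[3..11]='w5kmht8b' -> body[0..8], body so far='w5kmht8b'
Chunk 2: stream[13..14]='8' size=0x8=8, data at stream[16..24]='ddu63bw9' -> body[8..16], body so far='w5kmht8bddu63bw9'
Chunk 3: stream[26..27]='1' size=0x1=1, data at stream[29..30]='5' -> body[16..17], body so far='w5kmht8bddu63bw95'
Chunk 4: stream[32..33]='0' size=0 (terminator). Final body='w5kmht8bddu63bw95' (17 bytes)
Body byte 0 = 'w'

Answer: w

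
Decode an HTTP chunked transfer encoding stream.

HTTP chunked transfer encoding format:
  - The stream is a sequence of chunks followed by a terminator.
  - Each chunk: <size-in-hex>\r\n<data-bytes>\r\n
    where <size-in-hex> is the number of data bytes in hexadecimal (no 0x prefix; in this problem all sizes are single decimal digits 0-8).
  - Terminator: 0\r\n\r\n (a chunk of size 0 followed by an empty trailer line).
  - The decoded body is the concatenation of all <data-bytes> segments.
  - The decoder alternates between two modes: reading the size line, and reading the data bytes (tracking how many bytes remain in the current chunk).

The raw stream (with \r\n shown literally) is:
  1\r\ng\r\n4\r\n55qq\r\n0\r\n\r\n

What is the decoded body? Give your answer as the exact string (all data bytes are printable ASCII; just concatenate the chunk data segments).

Answer: g55qq

Derivation:
Chunk 1: stream[0..1]='1' size=0x1=1, data at stream[3..4]='g' -> body[0..1], body so far='g'
Chunk 2: stream[6..7]='4' size=0x4=4, data at stream[9..13]='55qq' -> body[1..5], body so far='g55qq'
Chunk 3: stream[15..16]='0' size=0 (terminator). Final body='g55qq' (5 bytes)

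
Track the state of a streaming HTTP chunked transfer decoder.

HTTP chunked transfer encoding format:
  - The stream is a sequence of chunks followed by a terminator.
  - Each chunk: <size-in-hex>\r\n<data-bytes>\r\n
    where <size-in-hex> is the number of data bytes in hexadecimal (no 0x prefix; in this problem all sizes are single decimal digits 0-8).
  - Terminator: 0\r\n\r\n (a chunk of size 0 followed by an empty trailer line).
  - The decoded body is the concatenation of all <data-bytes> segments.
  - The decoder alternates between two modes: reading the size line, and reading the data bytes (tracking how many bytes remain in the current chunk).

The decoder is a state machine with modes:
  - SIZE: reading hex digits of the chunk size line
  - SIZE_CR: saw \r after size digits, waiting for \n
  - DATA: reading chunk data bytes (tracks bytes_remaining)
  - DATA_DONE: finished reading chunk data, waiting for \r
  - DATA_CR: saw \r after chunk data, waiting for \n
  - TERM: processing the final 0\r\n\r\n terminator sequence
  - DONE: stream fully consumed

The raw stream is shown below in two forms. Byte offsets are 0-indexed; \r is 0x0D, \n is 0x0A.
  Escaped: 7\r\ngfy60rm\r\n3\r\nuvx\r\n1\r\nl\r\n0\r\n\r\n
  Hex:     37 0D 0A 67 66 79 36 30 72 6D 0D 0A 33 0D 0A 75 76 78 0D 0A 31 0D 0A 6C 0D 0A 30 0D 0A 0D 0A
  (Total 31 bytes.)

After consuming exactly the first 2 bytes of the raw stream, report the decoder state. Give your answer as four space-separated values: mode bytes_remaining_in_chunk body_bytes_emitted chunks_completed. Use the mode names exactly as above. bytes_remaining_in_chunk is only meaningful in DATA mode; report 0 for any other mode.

Byte 0 = '7': mode=SIZE remaining=0 emitted=0 chunks_done=0
Byte 1 = 0x0D: mode=SIZE_CR remaining=0 emitted=0 chunks_done=0

Answer: SIZE_CR 0 0 0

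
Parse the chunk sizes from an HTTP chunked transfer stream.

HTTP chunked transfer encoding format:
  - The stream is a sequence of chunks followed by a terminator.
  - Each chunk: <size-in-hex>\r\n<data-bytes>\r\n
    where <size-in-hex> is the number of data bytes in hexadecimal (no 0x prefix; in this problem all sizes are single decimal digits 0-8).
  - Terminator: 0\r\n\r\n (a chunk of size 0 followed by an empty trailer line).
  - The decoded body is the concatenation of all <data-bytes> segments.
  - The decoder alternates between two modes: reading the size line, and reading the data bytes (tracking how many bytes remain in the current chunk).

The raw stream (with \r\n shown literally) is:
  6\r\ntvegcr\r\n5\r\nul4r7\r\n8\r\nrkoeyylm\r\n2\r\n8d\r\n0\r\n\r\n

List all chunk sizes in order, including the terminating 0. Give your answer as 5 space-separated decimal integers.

Chunk 1: stream[0..1]='6' size=0x6=6, data at stream[3..9]='tvegcr' -> body[0..6], body so far='tvegcr'
Chunk 2: stream[11..12]='5' size=0x5=5, data at stream[14..19]='ul4r7' -> body[6..11], body so far='tvegcrul4r7'
Chunk 3: stream[21..22]='8' size=0x8=8, data at stream[24..32]='rkoeyylm' -> body[11..19], body so far='tvegcrul4r7rkoeyylm'
Chunk 4: stream[34..35]='2' size=0x2=2, data at stream[37..39]='8d' -> body[19..21], body so far='tvegcrul4r7rkoeyylm8d'
Chunk 5: stream[41..42]='0' size=0 (terminator). Final body='tvegcrul4r7rkoeyylm8d' (21 bytes)

Answer: 6 5 8 2 0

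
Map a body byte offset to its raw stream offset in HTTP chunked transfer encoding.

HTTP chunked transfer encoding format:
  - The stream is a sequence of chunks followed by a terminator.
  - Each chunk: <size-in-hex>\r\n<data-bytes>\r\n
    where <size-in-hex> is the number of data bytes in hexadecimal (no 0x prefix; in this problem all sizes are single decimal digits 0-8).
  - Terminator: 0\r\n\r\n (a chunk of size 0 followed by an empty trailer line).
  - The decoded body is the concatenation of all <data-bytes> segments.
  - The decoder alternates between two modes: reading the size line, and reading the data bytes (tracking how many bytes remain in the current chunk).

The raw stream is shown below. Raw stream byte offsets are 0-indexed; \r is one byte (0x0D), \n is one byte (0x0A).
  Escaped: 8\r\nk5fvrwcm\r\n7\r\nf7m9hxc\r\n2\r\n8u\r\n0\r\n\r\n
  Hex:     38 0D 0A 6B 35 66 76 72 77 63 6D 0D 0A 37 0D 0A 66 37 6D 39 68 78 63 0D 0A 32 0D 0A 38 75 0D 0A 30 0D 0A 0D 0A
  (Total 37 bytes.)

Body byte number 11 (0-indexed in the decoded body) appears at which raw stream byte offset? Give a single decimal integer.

Answer: 19

Derivation:
Chunk 1: stream[0..1]='8' size=0x8=8, data at stream[3..11]='k5fvrwcm' -> body[0..8], body so far='k5fvrwcm'
Chunk 2: stream[13..14]='7' size=0x7=7, data at stream[16..23]='f7m9hxc' -> body[8..15], body so far='k5fvrwcmf7m9hxc'
Chunk 3: stream[25..26]='2' size=0x2=2, data at stream[28..30]='8u' -> body[15..17], body so far='k5fvrwcmf7m9hxc8u'
Chunk 4: stream[32..33]='0' size=0 (terminator). Final body='k5fvrwcmf7m9hxc8u' (17 bytes)
Body byte 11 at stream offset 19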